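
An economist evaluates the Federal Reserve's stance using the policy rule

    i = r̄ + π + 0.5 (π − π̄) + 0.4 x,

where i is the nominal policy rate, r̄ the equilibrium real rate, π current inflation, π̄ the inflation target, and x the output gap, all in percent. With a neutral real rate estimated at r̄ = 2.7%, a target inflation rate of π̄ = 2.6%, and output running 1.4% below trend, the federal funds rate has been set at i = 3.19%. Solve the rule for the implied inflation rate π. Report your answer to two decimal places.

Output 1.4% below potential → x = -1.4.
Collecting π: i = r̄ + (1 + 0.5) π − 0.5 π̄ + 0.4 x
1.5 π = 3.19 − 2.7 + 0.5 × 2.6 − 0.4 × (-1.4) = 2.35
π = 2.35 / 1.5 = 1.57

1.57%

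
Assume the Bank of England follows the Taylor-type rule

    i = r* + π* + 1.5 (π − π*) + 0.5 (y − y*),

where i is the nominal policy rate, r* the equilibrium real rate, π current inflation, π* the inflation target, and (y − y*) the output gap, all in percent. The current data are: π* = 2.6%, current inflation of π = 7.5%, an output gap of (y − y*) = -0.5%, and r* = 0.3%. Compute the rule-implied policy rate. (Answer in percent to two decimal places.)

10.00%

i = 0.3 + 2.6 + 1.5 × (7.5 − 2.6) + 0.5 × (-0.5)
   = 0.3 + 2.6 + 7.35 − 0.25 = 10.00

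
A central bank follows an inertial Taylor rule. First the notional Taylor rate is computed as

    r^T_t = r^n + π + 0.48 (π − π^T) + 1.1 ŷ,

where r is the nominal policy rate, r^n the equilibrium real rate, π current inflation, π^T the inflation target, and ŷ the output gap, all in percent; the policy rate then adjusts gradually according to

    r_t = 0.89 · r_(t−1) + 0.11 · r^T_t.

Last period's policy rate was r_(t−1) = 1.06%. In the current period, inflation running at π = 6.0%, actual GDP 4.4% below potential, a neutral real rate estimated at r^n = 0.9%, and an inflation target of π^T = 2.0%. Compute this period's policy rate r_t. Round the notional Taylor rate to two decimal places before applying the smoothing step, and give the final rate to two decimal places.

1.38%

Output 4.4% below potential → ŷ = -4.4.
r^T_t = 0.9 + 6.0 + 0.48 × (6.0 − 2.0) + 1.1 × (-4.4)
   = 0.9 + 6 + 1.92 − 4.84 = 3.98
r_t = 0.89 × 1.06 + 0.11 × 3.98 = 0.9434 + 0.4378 = 1.38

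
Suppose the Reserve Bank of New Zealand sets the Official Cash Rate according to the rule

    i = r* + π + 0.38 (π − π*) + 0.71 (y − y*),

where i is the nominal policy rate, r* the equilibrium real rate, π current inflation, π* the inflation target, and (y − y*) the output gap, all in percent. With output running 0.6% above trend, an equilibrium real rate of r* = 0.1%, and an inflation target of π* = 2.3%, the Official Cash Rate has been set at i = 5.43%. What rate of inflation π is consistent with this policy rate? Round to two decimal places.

4.19%

Output 0.6% above potential → (y − y*) = 0.6.
Collecting π: i = r* + (1 + 0.38) π − 0.38 π* + 0.71 (y − y*)
1.38 π = 5.43 − 0.1 + 0.38 × 2.3 − 0.71 × 0.6 = 5.778
π = 5.778 / 1.38 = 4.19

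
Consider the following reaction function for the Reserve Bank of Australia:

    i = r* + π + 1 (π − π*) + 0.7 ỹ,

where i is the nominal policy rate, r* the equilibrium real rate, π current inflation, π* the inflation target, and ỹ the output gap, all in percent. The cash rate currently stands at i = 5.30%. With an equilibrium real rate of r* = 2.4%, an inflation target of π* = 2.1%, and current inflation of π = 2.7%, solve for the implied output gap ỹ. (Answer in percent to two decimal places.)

0.7 ỹ = 5.30 − 2.4 − 2.7 − 1 × (2.7 − 2.1) = -0.4
ỹ = -0.4 / 0.7 = -0.57

-0.57%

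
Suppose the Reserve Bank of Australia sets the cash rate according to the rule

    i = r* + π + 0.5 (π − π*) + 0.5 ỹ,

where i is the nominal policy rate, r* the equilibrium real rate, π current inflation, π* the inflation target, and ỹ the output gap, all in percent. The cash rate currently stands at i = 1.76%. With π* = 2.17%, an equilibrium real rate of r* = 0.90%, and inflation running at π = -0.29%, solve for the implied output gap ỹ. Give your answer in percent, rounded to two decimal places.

4.76%

0.5 ỹ = 1.76 − 0.90 − (-0.29) − 0.5 × ((-0.29) − 2.17) = 2.38
ỹ = 2.38 / 0.5 = 4.76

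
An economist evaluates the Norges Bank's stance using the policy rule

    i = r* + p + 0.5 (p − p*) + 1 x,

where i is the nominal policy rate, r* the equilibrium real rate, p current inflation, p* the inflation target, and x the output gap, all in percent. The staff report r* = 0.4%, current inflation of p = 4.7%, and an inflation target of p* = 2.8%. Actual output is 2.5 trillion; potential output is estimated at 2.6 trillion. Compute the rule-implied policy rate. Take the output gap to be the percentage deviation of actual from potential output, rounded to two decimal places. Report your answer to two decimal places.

Output gap = 100 × (2.5 − 2.6) / 2.6 = -3.85%.
i = 0.40 + 4.70 + 0.5 × (4.70 − 2.80) + 1 × (-3.85)
   = 0.40 + 4.7 + 0.95 − 3.85 = 2.20

2.20%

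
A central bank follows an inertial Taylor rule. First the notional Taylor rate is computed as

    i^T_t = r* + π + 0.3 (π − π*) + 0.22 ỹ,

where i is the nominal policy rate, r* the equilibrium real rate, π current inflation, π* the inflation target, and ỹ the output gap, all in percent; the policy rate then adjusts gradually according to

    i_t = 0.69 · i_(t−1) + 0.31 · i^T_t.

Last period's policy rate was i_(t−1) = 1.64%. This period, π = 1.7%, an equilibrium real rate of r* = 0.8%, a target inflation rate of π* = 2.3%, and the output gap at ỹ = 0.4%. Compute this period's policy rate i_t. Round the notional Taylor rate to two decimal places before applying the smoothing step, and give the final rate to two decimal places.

1.88%

i^T_t = 0.8 + 1.7 + 0.3 × (1.7 − 2.3) + 0.22 × 0.4
   = 0.8 + 1.7 − 0.18 + 0.088 = 2.41
i_t = 0.69 × 1.64 + 0.31 × 2.41 = 1.1316 + 0.7471 = 1.88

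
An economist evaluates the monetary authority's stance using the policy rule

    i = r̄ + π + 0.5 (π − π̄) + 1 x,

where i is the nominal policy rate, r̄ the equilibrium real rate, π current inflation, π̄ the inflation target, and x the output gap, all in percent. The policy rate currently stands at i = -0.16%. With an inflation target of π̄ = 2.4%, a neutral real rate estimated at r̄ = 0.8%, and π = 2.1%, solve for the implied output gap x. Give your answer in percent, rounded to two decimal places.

1 x = -0.16 − 0.8 − 2.1 − 0.5 × (2.1 − 2.4) = -2.91
x = -2.91 / 1 = -2.91

-2.91%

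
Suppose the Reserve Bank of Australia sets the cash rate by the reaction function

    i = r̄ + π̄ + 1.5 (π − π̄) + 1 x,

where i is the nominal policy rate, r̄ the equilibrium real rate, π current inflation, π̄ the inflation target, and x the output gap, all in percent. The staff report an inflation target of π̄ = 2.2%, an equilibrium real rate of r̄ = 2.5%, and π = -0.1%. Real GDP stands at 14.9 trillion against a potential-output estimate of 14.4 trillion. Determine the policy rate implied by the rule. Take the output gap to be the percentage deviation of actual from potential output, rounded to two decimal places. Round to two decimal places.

4.72%

Output gap = 100 × (14.9 − 14.4) / 14.4 = 3.47%.
i = 2.50 + 2.20 + 1.5 × (-0.10 − 2.20) + 1 × 3.47
   = 2.50 + 2.2 − 3.45 + 3.47 = 4.72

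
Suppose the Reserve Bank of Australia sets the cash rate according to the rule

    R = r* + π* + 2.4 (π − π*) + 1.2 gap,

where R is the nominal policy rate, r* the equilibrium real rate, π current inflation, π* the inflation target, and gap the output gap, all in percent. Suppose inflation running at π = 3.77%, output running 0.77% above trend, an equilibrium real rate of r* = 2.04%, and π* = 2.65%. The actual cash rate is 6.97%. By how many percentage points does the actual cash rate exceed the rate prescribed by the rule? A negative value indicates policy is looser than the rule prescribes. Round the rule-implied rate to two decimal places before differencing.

Output 0.77% above potential → gap = 0.77.
R = 2.04 + 2.65 + 2.4 × (3.77 − 2.65) + 1.2 × 0.77
   = 2.04 + 2.65 + 2.688 + 0.924 = 8.30
Deviation = 6.97 − 8.30 = -1.33 pp.

-1.33 pp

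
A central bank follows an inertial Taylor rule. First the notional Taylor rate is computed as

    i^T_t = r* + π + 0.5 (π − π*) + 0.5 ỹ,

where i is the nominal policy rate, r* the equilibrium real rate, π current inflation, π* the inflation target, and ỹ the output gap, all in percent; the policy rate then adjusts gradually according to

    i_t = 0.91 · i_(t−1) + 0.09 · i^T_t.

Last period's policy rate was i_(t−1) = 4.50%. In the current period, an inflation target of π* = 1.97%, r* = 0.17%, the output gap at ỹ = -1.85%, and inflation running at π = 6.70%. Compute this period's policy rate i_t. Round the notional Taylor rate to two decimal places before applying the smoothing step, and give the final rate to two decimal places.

i^T_t = 0.17 + 6.70 + 0.5 × (6.70 − 1.97) + 0.5 × (-1.85)
   = 0.17 + 6.7 + 2.365 − 0.925 = 8.31
i_t = 0.91 × 4.50 + 0.09 × 8.31 = 4.095 + 0.7479 = 4.84

4.84%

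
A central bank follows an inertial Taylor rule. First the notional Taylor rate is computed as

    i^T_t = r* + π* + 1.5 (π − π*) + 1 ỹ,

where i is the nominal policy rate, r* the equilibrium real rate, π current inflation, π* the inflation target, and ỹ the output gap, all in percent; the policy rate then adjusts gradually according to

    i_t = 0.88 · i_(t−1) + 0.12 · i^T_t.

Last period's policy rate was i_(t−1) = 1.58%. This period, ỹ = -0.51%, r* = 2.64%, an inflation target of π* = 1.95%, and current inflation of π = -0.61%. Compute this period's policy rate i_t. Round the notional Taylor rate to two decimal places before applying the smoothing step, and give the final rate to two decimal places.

1.42%

i^T_t = 2.64 + 1.95 + 1.5 × (-0.61 − 1.95) + 1 × (-0.51)
   = 2.64 + 1.95 − 3.84 − 0.51 = 0.24
i_t = 0.88 × 1.58 + 0.12 × 0.24 = 1.3904 + 0.0288 = 1.42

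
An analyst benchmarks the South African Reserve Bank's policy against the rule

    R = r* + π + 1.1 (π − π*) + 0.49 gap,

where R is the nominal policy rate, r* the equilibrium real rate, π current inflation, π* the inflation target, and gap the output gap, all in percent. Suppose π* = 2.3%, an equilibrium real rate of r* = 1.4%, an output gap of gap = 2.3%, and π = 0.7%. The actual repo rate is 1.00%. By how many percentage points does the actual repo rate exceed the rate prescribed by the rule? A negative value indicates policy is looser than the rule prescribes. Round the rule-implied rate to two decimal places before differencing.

R = 1.4 + 0.7 + 1.1 × (0.7 − 2.3) + 0.49 × 2.3
   = 1.4 + 0.7 − 1.76 + 1.127 = 1.47
Deviation = 1.00 − 1.47 = -0.47 pp.

-0.47 pp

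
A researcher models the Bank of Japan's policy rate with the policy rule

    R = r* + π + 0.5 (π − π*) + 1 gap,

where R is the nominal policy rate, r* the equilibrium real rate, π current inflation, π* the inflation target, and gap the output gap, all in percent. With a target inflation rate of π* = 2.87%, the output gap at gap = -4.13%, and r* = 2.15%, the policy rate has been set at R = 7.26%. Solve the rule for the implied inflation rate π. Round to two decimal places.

7.12%

Collecting π: R = r* + (1 + 0.5) π − 0.5 π* + 1 gap
1.5 π = 7.26 − 2.15 + 0.5 × 2.87 − 1 × (-4.13) = 10.675
π = 10.675 / 1.5 = 7.12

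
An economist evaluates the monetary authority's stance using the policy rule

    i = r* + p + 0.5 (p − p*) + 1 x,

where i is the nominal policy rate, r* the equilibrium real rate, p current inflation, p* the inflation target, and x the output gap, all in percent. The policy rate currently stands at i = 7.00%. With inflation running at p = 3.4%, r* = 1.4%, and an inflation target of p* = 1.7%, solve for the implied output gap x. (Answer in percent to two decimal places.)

1.35%

1 x = 7.00 − 1.4 − 3.4 − 0.5 × (3.4 − 1.7) = 1.35
x = 1.35 / 1 = 1.35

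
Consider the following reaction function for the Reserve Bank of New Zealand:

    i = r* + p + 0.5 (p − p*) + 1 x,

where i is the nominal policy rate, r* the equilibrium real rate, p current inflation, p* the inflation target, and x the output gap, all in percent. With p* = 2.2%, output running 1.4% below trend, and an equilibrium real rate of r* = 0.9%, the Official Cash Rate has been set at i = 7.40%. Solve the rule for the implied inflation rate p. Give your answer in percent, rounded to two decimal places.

Output 1.4% below potential → x = -1.4.
Collecting p: i = r* + (1 + 0.5) p − 0.5 p* + 1 x
1.5 p = 7.40 − 0.9 + 0.5 × 2.2 − 1 × (-1.4) = 9
p = 9 / 1.5 = 6.00

6.00%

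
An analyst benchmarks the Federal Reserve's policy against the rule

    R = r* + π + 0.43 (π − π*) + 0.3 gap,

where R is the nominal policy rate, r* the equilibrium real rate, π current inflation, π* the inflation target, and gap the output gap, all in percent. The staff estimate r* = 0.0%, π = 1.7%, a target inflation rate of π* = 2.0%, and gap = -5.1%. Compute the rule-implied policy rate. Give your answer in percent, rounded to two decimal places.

0.04%

R = 0.0 + 1.7 + 0.43 × (1.7 − 2.0) + 0.3 × (-5.1)
   = 0.0 + 1.7 − 0.129 − 1.53 = 0.04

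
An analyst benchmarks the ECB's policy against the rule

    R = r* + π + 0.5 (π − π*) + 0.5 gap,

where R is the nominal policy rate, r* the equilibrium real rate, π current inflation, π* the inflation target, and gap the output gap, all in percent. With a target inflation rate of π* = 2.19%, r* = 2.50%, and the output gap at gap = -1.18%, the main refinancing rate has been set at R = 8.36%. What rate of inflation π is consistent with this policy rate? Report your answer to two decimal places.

5.03%

Collecting π: R = r* + (1 + 0.5) π − 0.5 π* + 0.5 gap
1.5 π = 8.36 − 2.50 + 0.5 × 2.19 − 0.5 × (-1.18) = 7.545
π = 7.545 / 1.5 = 5.03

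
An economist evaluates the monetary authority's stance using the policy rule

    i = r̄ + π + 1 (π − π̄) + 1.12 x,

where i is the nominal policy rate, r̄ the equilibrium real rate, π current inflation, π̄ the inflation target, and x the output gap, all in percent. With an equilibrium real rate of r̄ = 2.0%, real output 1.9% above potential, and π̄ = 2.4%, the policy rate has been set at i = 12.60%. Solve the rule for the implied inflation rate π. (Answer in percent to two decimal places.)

Output 1.9% above potential → x = 1.9.
Collecting π: i = r̄ + (1 + 1) π − 1 π̄ + 1.12 x
2 π = 12.60 − 2.0 + 1 × 2.4 − 1.12 × 1.9 = 10.872
π = 10.872 / 2 = 5.44

5.44%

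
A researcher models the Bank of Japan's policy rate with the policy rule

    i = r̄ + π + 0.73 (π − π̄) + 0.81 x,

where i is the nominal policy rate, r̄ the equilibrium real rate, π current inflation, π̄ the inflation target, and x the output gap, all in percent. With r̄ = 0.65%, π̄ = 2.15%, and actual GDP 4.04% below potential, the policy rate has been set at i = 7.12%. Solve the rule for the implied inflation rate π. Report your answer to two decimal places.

6.54%

Output 4.04% below potential → x = -4.04.
Collecting π: i = r̄ + (1 + 0.73) π − 0.73 π̄ + 0.81 x
1.73 π = 7.12 − 0.65 + 0.73 × 2.15 − 0.81 × (-4.04) = 11.3119
π = 11.3119 / 1.73 = 6.54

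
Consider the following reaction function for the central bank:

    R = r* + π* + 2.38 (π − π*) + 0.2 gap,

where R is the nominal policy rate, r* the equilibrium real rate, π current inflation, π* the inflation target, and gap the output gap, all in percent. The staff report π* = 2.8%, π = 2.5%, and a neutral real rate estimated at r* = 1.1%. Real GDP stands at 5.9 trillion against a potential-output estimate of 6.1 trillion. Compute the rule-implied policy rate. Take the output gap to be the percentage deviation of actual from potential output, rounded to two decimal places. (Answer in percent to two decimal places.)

Output gap = 100 × (5.9 − 6.1) / 6.1 = -3.28%.
R = 1.10 + 2.80 + 2.38 × (2.50 − 2.80) + 0.2 × (-3.28)
   = 1.10 + 2.8 − 0.714 − 0.656 = 2.53

2.53%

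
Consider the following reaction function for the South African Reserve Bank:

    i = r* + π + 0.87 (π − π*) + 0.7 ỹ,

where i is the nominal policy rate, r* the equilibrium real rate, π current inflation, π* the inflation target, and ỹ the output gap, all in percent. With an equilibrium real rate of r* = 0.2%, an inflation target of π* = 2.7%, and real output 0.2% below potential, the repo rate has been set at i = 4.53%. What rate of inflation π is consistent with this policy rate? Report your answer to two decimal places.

Output 0.2% below potential → ỹ = -0.2.
Collecting π: i = r* + (1 + 0.87) π − 0.87 π* + 0.7 ỹ
1.87 π = 4.53 − 0.2 + 0.87 × 2.7 − 0.7 × (-0.2) = 6.819
π = 6.819 / 1.87 = 3.65

3.65%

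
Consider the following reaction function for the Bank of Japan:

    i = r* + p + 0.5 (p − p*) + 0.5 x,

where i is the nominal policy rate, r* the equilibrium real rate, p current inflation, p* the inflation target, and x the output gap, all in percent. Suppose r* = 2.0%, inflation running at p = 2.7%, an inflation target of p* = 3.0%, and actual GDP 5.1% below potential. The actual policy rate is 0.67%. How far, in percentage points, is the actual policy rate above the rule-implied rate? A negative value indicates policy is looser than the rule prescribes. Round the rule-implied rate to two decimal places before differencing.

-1.33 pp

Output 5.1% below potential → x = -5.1.
i = 2.0 + 2.7 + 0.5 × (2.7 − 3.0) + 0.5 × (-5.1)
   = 2.0 + 2.7 − 0.15 − 2.55 = 2.00
Deviation = 0.67 − 2.00 = -1.33 pp.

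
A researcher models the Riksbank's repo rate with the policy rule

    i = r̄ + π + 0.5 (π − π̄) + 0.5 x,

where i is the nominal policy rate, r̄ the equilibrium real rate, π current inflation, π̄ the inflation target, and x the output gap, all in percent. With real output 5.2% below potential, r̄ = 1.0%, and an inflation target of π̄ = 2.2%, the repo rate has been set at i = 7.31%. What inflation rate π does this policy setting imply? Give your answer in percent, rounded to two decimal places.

Output 5.2% below potential → x = -5.2.
Collecting π: i = r̄ + (1 + 0.5) π − 0.5 π̄ + 0.5 x
1.5 π = 7.31 − 1.0 + 0.5 × 2.2 − 0.5 × (-5.2) = 10.01
π = 10.01 / 1.5 = 6.67

6.67%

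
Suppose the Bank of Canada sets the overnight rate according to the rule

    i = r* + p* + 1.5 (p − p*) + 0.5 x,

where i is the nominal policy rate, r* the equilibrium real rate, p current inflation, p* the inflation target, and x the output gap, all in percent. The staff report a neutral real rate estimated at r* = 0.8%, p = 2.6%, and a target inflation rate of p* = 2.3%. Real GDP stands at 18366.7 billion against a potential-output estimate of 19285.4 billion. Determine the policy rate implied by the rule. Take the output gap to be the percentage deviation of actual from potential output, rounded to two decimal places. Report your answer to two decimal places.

1.17%

Output gap = 100 × (18366.7 − 19285.4) / 19285.4 = -4.76%.
i = 0.80 + 2.30 + 1.5 × (2.60 − 2.30) + 0.5 × (-4.76)
   = 0.80 + 2.3 + 0.45 − 2.38 = 1.17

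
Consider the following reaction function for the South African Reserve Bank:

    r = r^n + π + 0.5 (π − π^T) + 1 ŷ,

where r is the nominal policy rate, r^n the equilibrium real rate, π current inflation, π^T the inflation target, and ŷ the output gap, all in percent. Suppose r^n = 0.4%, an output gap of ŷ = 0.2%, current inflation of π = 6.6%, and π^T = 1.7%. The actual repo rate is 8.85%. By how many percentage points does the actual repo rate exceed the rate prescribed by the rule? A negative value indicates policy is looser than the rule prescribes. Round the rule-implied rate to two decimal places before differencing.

r = 0.4 + 6.6 + 0.5 × (6.6 − 1.7) + 1 × 0.2
   = 0.4 + 6.6 + 2.45 + 0.2 = 9.65
Deviation = 8.85 − 9.65 = -0.80 pp.

-0.80 pp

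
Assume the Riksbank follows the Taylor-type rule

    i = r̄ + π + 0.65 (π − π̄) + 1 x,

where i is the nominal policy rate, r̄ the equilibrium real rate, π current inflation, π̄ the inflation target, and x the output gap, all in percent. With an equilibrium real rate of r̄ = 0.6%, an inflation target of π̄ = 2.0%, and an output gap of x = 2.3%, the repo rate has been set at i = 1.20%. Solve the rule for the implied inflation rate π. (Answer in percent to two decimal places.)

Collecting π: i = r̄ + (1 + 0.65) π − 0.65 π̄ + 1 x
1.65 π = 1.20 − 0.6 + 0.65 × 2.0 − 1 × 2.3 = -0.4
π = -0.4 / 1.65 = -0.24

-0.24%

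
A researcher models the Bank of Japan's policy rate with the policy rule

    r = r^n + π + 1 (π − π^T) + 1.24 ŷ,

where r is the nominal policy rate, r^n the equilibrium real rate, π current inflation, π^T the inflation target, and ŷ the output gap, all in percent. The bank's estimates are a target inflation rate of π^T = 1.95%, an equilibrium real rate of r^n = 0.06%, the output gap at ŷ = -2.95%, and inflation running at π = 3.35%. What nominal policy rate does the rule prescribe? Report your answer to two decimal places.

r = 0.06 + 3.35 + 1 × (3.35 − 1.95) + 1.24 × (-2.95)
   = 0.06 + 3.35 + 1.4 − 3.658 = 1.15

1.15%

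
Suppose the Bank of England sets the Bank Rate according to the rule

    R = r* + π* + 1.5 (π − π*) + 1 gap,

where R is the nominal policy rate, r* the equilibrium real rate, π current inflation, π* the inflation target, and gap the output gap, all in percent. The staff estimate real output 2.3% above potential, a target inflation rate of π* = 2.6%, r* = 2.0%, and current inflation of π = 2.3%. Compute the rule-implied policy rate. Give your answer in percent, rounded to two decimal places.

6.45%

Output 2.3% above potential → gap = 2.3.
R = 2.0 + 2.6 + 1.5 × (2.3 − 2.6) + 1 × 2.3
   = 2.0 + 2.6 − 0.45 + 2.3 = 6.45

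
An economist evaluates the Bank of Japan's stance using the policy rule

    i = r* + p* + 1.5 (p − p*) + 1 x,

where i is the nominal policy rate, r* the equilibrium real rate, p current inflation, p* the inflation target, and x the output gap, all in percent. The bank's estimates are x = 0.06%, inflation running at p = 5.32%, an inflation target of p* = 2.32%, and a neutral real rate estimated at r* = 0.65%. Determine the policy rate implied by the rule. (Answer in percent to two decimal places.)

i = 0.65 + 2.32 + 1.5 × (5.32 − 2.32) + 1 × 0.06
   = 0.65 + 2.32 + 4.5 + 0.06 = 7.53

7.53%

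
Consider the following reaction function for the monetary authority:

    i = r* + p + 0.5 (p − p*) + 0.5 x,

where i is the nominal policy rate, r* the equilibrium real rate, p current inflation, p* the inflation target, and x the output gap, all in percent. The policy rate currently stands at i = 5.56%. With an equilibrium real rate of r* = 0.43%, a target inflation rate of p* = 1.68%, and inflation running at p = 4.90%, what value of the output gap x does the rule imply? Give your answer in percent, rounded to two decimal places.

-2.76%

0.5 x = 5.56 − 0.43 − 4.90 − 0.5 × (4.90 − 1.68) = -1.38
x = -1.38 / 0.5 = -2.76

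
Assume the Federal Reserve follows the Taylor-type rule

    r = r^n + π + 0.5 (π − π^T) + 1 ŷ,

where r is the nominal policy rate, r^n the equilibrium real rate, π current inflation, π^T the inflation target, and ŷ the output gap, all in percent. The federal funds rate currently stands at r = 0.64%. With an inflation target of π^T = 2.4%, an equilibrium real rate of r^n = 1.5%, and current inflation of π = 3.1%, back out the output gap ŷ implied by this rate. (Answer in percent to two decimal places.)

-4.31%

1 ŷ = 0.64 − 1.5 − 3.1 − 0.5 × (3.1 − 2.4) = -4.31
ŷ = -4.31 / 1 = -4.31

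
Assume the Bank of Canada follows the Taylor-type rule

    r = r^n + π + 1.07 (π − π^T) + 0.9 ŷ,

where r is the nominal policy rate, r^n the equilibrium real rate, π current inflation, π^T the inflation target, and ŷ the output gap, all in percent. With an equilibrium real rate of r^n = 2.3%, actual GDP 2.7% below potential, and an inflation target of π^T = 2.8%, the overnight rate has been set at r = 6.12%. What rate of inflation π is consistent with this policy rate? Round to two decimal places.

4.47%

Output 2.7% below potential → ŷ = -2.7.
Collecting π: r = r^n + (1 + 1.07) π − 1.07 π^T + 0.9 ŷ
2.07 π = 6.12 − 2.3 + 1.07 × 2.8 − 0.9 × (-2.7) = 9.246
π = 9.246 / 2.07 = 4.47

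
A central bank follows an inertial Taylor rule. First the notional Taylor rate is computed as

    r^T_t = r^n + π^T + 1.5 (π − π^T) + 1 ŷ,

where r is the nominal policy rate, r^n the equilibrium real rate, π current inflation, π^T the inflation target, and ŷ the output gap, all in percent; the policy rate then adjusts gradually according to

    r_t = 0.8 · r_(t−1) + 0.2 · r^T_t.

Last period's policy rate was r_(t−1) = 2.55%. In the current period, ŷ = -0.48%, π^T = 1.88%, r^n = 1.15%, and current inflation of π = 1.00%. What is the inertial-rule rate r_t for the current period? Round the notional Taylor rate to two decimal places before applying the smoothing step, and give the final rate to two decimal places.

r^T_t = 1.15 + 1.88 + 1.5 × (1.00 − 1.88) + 1 × (-0.48)
   = 1.15 + 1.88 − 1.32 − 0.48 = 1.23
r_t = 0.8 × 2.55 + 0.2 × 1.23 = 2.04 + 0.246 = 2.29

2.29%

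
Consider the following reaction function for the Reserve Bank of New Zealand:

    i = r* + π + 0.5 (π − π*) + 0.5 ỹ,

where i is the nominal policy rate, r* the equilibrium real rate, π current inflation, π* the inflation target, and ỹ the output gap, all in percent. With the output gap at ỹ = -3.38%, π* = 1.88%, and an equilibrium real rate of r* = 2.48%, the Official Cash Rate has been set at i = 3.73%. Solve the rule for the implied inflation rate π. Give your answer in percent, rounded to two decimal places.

Collecting π: i = r* + (1 + 0.5) π − 0.5 π* + 0.5 ỹ
1.5 π = 3.73 − 2.48 + 0.5 × 1.88 − 0.5 × (-3.38) = 3.88
π = 3.88 / 1.5 = 2.59

2.59%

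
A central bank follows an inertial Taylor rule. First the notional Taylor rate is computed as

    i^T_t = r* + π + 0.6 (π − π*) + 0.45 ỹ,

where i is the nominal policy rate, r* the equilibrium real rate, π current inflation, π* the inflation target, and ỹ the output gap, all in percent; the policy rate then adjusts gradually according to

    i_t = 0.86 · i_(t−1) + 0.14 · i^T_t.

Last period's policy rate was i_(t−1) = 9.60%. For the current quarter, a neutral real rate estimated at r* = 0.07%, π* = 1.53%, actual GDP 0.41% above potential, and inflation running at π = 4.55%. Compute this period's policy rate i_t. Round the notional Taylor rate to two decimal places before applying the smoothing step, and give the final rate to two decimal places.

9.18%

Output 0.41% above potential → ỹ = 0.41.
i^T_t = 0.07 + 4.55 + 0.6 × (4.55 − 1.53) + 0.45 × 0.41
   = 0.07 + 4.55 + 1.812 + 0.1845 = 6.62
i_t = 0.86 × 9.60 + 0.14 × 6.62 = 8.256 + 0.9268 = 9.18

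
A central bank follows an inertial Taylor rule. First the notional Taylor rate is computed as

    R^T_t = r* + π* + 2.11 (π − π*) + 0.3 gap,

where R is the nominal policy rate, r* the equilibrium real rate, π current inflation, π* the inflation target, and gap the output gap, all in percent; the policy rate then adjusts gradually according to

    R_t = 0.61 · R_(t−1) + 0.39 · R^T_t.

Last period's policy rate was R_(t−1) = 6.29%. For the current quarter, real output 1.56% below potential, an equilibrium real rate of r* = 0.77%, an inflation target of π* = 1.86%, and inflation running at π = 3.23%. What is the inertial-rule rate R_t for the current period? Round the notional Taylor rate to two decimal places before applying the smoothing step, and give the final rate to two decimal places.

Output 1.56% below potential → gap = -1.56.
R^T_t = 0.77 + 1.86 + 2.11 × (3.23 − 1.86) + 0.3 × (-1.56)
   = 0.77 + 1.86 + 2.8907 − 0.468 = 5.05
R_t = 0.61 × 6.29 + 0.39 × 5.05 = 3.8369 + 1.9695 = 5.81

5.81%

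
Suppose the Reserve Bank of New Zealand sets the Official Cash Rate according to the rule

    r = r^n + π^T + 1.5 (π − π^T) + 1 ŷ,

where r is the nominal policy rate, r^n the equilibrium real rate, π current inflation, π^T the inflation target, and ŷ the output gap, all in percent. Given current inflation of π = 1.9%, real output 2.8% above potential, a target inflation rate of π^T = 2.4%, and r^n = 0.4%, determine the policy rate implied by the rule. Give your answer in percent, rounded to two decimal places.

4.85%

Output 2.8% above potential → ŷ = 2.8.
r = 0.4 + 2.4 + 1.5 × (1.9 − 2.4) + 1 × 2.8
   = 0.4 + 2.4 − 0.75 + 2.8 = 4.85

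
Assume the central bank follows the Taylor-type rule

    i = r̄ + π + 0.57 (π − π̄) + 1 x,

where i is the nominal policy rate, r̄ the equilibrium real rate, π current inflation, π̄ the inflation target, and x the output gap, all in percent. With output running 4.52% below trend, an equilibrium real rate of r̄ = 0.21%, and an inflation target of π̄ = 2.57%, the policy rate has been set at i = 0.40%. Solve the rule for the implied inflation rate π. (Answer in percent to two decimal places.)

3.93%

Output 4.52% below potential → x = -4.52.
Collecting π: i = r̄ + (1 + 0.57) π − 0.57 π̄ + 1 x
1.57 π = 0.40 − 0.21 + 0.57 × 2.57 − 1 × (-4.52) = 6.1749
π = 6.1749 / 1.57 = 3.93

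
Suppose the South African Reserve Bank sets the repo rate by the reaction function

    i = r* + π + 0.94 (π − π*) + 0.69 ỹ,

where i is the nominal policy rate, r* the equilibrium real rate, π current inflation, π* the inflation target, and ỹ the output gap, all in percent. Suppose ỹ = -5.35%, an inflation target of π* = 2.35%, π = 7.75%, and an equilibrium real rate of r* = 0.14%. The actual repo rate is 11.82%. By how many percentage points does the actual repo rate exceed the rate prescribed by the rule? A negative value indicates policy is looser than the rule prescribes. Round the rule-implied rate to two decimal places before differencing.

2.55 pp

i = 0.14 + 7.75 + 0.94 × (7.75 − 2.35) + 0.69 × (-5.35)
   = 0.14 + 7.75 + 5.076 − 3.6915 = 9.27
Deviation = 11.82 − 9.27 = 2.55 pp.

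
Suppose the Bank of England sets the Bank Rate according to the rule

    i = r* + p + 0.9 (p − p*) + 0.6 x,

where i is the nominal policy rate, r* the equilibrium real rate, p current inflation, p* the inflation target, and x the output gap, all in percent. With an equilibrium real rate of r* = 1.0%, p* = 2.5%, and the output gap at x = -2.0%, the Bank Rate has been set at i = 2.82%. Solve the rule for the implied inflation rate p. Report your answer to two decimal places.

2.77%

Collecting p: i = r* + (1 + 0.9) p − 0.9 p* + 0.6 x
1.9 p = 2.82 − 1.0 + 0.9 × 2.5 − 0.6 × (-2.0) = 5.27
p = 5.27 / 1.9 = 2.77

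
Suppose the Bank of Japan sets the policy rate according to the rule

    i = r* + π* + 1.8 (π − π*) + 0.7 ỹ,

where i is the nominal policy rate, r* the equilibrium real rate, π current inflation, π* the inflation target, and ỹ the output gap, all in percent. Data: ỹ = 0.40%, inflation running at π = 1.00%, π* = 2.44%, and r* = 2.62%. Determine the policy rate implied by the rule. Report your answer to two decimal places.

i = 2.62 + 2.44 + 1.8 × (1.00 − 2.44) + 0.7 × 0.40
   = 2.62 + 2.44 − 2.592 + 0.28 = 2.75

2.75%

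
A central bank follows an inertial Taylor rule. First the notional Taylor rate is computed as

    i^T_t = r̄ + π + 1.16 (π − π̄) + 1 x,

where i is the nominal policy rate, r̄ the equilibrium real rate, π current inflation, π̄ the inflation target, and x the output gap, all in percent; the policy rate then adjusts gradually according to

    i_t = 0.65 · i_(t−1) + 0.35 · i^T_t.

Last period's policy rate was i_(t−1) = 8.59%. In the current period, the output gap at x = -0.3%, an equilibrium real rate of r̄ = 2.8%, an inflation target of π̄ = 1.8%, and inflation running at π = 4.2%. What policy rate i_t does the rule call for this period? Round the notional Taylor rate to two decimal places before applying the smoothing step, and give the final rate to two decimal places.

8.90%

i^T_t = 2.8 + 4.2 + 1.16 × (4.2 − 1.8) + 1 × (-0.3)
   = 2.8 + 4.2 + 2.784 − 0.3 = 9.48
i_t = 0.65 × 8.59 + 0.35 × 9.48 = 5.5835 + 3.318 = 8.90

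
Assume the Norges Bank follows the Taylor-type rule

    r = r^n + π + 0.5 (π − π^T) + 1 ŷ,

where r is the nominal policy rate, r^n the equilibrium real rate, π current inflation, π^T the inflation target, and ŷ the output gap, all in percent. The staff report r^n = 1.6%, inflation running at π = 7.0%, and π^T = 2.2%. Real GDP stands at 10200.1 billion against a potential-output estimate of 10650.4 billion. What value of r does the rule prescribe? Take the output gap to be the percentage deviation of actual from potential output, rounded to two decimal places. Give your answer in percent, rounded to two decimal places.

6.77%

Output gap = 100 × (10200.1 − 10650.4) / 10650.4 = -4.23%.
r = 1.60 + 7.00 + 0.5 × (7.00 − 2.20) + 1 × (-4.23)
   = 1.60 + 7 + 2.4 − 4.23 = 6.77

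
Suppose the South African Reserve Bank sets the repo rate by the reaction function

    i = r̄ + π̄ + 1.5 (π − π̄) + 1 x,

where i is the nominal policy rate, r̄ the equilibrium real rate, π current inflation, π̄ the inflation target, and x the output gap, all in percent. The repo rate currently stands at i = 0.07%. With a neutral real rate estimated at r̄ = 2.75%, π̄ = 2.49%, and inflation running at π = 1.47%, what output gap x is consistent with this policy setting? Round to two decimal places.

1 x = 0.07 − 2.75 − 2.49 − 1.5 × (1.47 − 2.49) = -3.64
x = -3.64 / 1 = -3.64

-3.64%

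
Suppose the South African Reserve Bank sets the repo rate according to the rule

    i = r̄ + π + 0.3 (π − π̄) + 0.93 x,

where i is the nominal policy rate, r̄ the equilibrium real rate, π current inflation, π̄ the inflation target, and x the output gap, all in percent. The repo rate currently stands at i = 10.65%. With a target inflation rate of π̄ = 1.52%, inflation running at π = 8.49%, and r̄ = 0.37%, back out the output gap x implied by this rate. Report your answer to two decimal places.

0.93 x = 10.65 − 0.37 − 8.49 − 0.3 × (8.49 − 1.52) = -0.301
x = -0.301 / 0.93 = -0.32

-0.32%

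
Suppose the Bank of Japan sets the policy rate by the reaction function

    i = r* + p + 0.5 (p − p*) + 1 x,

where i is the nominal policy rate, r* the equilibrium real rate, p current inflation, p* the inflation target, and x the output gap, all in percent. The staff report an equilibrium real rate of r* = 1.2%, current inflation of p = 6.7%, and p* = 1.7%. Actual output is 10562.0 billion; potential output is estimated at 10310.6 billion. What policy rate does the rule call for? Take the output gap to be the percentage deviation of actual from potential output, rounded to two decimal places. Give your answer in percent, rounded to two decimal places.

12.84%

Output gap = 100 × (10562.0 − 10310.6) / 10310.6 = 2.44%.
i = 1.20 + 6.70 + 0.5 × (6.70 − 1.70) + 1 × 2.44
   = 1.20 + 6.7 + 2.5 + 2.44 = 12.84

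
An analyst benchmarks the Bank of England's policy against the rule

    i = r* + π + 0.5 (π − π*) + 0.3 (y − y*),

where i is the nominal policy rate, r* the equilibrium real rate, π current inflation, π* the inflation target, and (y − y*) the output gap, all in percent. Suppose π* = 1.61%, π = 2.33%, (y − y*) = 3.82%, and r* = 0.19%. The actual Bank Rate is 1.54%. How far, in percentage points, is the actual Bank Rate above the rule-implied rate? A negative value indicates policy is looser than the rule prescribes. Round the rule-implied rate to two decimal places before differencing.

i = 0.19 + 2.33 + 0.5 × (2.33 − 1.61) + 0.3 × 3.82
   = 0.19 + 2.33 + 0.36 + 1.146 = 4.03
Deviation = 1.54 − 4.03 = -2.49 pp.

-2.49 pp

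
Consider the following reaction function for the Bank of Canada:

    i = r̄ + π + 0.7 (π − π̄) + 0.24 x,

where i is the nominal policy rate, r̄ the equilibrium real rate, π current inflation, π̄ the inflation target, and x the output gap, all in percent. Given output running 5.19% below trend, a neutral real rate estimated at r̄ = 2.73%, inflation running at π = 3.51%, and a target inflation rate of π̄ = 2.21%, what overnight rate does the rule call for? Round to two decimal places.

Output 5.19% below potential → x = -5.19.
i = 2.73 + 3.51 + 0.7 × (3.51 − 2.21) + 0.24 × (-5.19)
   = 2.73 + 3.51 + 0.91 − 1.2456 = 5.90

5.90%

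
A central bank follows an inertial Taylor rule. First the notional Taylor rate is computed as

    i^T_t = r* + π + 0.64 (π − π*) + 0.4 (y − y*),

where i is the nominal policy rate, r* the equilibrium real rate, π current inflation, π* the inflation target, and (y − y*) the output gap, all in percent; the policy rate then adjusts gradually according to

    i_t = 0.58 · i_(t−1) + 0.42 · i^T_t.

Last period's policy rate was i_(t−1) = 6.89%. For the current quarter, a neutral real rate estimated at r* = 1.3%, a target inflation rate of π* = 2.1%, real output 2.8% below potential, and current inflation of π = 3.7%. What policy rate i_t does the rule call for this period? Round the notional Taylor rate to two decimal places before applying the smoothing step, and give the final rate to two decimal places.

Output 2.8% below potential → (y − y*) = -2.8.
i^T_t = 1.3 + 3.7 + 0.64 × (3.7 − 2.1) + 0.4 × (-2.8)
   = 1.3 + 3.7 + 1.024 − 1.12 = 4.90
i_t = 0.58 × 6.89 + 0.42 × 4.90 = 3.9962 + 2.058 = 6.05

6.05%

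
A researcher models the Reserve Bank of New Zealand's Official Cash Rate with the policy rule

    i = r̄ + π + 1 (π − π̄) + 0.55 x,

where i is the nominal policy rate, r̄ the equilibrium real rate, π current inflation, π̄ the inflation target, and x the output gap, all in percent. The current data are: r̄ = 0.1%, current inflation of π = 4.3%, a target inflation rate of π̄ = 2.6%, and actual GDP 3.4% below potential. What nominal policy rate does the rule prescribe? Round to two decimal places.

Output 3.4% below potential → x = -3.4.
i = 0.1 + 4.3 + 1 × (4.3 − 2.6) + 0.55 × (-3.4)
   = 0.1 + 4.3 + 1.7 − 1.87 = 4.23

4.23%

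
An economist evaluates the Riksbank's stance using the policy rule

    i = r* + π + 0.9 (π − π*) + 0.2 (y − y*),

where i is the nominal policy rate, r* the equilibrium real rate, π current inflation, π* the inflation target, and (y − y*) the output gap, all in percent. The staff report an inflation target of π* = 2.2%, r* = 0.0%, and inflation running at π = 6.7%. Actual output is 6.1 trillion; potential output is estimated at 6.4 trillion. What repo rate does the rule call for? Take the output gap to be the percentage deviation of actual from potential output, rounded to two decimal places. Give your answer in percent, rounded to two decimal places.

Output gap = 100 × (6.1 − 6.4) / 6.4 = -4.69%.
i = 0.00 + 6.70 + 0.9 × (6.70 − 2.20) + 0.2 × (-4.69)
   = 0.00 + 6.7 + 4.05 − 0.938 = 9.81

9.81%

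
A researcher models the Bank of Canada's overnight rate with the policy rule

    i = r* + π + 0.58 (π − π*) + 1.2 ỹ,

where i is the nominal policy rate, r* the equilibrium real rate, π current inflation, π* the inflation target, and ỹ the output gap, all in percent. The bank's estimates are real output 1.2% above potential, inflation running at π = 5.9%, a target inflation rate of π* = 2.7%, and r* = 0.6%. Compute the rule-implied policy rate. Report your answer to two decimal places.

Output 1.2% above potential → ỹ = 1.2.
i = 0.6 + 5.9 + 0.58 × (5.9 − 2.7) + 1.2 × 1.2
   = 0.6 + 5.9 + 1.856 + 1.44 = 9.80

9.80%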